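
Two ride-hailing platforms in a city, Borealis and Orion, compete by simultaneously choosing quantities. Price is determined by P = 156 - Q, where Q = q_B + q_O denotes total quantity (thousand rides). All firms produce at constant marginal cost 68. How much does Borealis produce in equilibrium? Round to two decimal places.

Each firm earns π_i = (156 - Q)q_i - 68q_i.
First-order condition (treating rivals' output as given): 88 - 2q_i - q_j = 0.
With identical firms every q_j equals q_i, so q_j = q_i and 88 = 3q_i, giving q_i = 88/3.

29.33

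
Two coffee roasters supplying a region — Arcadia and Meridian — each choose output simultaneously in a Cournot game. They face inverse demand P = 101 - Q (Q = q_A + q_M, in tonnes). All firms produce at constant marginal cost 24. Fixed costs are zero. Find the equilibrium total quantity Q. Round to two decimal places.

Each firm earns π_i = (101 - Q)q_i - 24q_i.
First-order condition (treating rivals' output as given): 77 - 2q_i - q_j = 0.
By symmetry each firm produces the same amount; substituting q_j = q_i yields q_i = 77/3.
Total output Q = 77/3 + 77/3 = 154/3.

51.33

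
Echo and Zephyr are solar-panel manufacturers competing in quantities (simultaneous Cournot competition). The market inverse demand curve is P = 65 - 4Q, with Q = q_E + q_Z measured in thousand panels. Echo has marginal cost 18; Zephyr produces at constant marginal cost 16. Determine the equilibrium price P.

Echo's profit: π_E = (65 - 4Q)q_E - (18q_E). Setting ∂π_E/∂q_E = 0: 47 - 8q_E - 4(q_Z) = 0.
Zephyr's profit: π_Z = (65 - 4Q)q_Z - (16q_Z). Setting ∂π_Z/∂q_Z = 0: 49 - 8q_Z - 4(q_E) = 0.
Best responses: q_E = (47 - 4q_Z)/8, q_Z = (49 - 4q_E)/8.
Solving the pair: q_E = 15/4, q_Z = 17/4.
Total output Q = 8, so price P = 65 - 4·8 = 33.

33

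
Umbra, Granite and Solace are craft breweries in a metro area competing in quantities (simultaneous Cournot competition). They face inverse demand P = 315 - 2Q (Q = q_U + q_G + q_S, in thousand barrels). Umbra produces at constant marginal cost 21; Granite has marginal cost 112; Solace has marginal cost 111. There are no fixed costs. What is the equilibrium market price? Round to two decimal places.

139.75

Umbra's profit: π_U = (315 - 2Q)q_U - (21q_U). Setting ∂π_U/∂q_U = 0: 294 - 4q_U - 2(q_G + q_S) = 0.
Granite's first-order condition: 203 - 4q_G - 2(q_U + q_S) = 0.
Solace's profit: π_S = (315 - 2Q)q_S - (111q_S). Setting ∂π_S/∂q_S = 0: 204 - 4q_S - 2(q_U + q_G) = 0.
Adding the 3 first-order conditions: 701 − 8Q = 0, so Q = 701/8.
Back-substituting: q_U = (294 − 701/4)/2 = 475/8, q_G = (203 − 701/4)/2 = 111/8, q_S = (204 − 701/4)/2 = 115/8.
Total output Q = 701/8, so price P = 315 - 2·(701/8) = 559/4.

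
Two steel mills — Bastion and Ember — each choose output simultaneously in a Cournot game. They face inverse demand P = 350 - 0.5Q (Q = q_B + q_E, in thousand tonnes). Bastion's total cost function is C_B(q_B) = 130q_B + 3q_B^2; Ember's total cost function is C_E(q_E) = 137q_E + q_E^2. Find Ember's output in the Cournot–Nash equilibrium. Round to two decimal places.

66.55

Bastion's profit: π_B = (350 - 0.5Q)q_B - (130q_B + 3q_B²). Setting ∂π_B/∂q_B = 0: 220 - 7q_B - (1/2)(q_E) = 0.
Ember's profit: π_E = (350 - 0.5Q)q_E - (137q_E + q_E²). Setting ∂π_E/∂q_E = 0: 213 - 3q_E - (1/2)(q_B) = 0.
So q_B = (220 - (1/2)q_E)/7 and q_E = (213 - (1/2)q_B)/3.
Substituting one into the other gives q_B = 26.6747 and q_E = 66.5542.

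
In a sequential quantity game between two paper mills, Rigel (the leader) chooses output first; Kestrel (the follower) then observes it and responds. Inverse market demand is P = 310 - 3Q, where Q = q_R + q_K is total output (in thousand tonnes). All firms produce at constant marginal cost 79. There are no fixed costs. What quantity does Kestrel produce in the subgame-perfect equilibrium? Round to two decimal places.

19.25

Solve by backward induction. Given q_R, the follower Kestrel maximises π_K = (310 - 3q_R - 3q_K)q_K - 79q_K.
Follower FOC: 231 - 3q_R - 6q_K = 0, so q_K(q_R) = (231 - 3q_R)/6.
The leader anticipates this reaction. Substituting into P = 310 - 3Q gives P = 389/2 - (3/2)q_R, so π_R = (389/2 - (3/2)q_R)q_R - 79q_R.
The leader's first-order condition 231/2 - 3q_R = 0 yields q_R = 77/2.
Then q_K = (231 - 3·(77/2))/6 = 77/4.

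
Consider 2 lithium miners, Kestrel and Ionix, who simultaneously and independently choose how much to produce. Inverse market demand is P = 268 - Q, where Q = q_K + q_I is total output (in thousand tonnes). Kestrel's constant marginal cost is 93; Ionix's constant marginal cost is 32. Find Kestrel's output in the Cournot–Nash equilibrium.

38

Kestrel's profit: π_K = (268 - Q)q_K - (93q_K). Setting ∂π_K/∂q_K = 0: 175 - 2q_K - (q_I) = 0.
Ionix's profit: π_I = (268 - Q)q_I - (32q_I). Setting ∂π_I/∂q_I = 0: 236 - 2q_I - (q_K) = 0.
So q_K = (175 - q_I)/2 and q_I = (236 - q_K)/2.
Substituting one into the other gives q_K = 38 and q_I = 99.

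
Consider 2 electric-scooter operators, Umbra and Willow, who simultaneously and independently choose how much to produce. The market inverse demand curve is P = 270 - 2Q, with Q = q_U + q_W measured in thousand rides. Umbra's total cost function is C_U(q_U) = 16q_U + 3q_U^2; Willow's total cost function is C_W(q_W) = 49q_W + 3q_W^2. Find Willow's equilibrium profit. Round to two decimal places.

1571.62

Umbra's profit: π_U = (270 - 2Q)q_U - (16q_U + 3q_U²). Setting ∂π_U/∂q_U = 0: 254 - 10q_U - 2(q_W) = 0.
Willow's first-order condition: 221 - 10q_W - 2(q_U) = 0.
So q_U = (254 - 2q_W)/10 and q_W = (221 - 2q_U)/10.
Substituting one into the other gives q_U = 1049/48 and q_W = 851/48.
Price P = 270 - 2·(475/12) = 1145/6.
Willow's profit: (1145/6)·(851/48) - 49·(851/48) - 3(851/48)² = 1571.6168.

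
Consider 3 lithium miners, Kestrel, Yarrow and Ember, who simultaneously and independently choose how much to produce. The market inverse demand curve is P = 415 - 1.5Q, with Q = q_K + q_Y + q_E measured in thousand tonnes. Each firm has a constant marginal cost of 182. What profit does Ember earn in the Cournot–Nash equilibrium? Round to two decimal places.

Each firm earns π_i = (415 - 1.5Q)q_i - 182q_i.
First-order condition (treating rivals' output as given): 233 - 3q_i - (3/2)·Σ_{j≠i} q_j = 0.
With identical firms every q_j equals q_i, so Σ_{j≠i} q_j = 2q_i and 233 = 6q_i, giving q_i = 233/6.
Price P = 415 - (3/2)·(233/2) = 961/4.
Ember's profit: (961/4 - 182)·(233/6) = 2262.0417.

2262.04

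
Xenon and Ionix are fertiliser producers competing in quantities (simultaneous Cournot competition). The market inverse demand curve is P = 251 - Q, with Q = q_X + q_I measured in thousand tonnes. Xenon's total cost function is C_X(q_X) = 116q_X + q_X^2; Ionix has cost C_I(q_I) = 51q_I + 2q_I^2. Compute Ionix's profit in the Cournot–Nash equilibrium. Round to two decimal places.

2507.89

Xenon's profit: π_X = (251 - Q)q_X - (116q_X + q_X²). Setting ∂π_X/∂q_X = 0: 135 - 4q_X - (q_I) = 0.
Ionix's first-order condition: 200 - 6q_I - (q_X) = 0.
Best responses: q_X = (135 - q_I)/4, q_I = (200 - q_X)/6.
Substituting one into the other gives q_X = 610/23 and q_I = 665/23.
Price P = 251 - 1275/23 = 195.5652.
Ionix's profit: 195.5652·(665/23) - 51·(665/23) - 2(665/23)² = 2507.8922.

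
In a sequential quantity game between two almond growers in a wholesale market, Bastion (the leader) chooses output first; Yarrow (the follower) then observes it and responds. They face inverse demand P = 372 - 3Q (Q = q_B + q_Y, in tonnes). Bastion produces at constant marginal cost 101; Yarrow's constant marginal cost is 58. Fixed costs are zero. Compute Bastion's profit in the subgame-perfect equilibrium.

2166

Solve by backward induction. Given q_B, the follower Yarrow maximises π_Y = (372 - 3q_B - 3q_Y)q_Y - 58q_Y.
Setting the follower's marginal profit to zero, 314 - 3q_B - 6q_Y = 0, i.e. q_Y = (314 - 3q_B)/6.
Bastion substitutes q_Y(q_B) into its own profit: π_B = q_B(372 - 3q_B - (314 - 3q_B)/2) - 101q_B = (215 - (3/2)q_B)q_B - 101q_B.
Leader FOC: 114 - 3q_B = 0, so q_B = 38.
Then q_Y = (314 - 3·38)/6 = 100/3.
Price P = 372 - 3·(214/3) = 158.
Bastion's profit: (158 - 101)·38 = 2166.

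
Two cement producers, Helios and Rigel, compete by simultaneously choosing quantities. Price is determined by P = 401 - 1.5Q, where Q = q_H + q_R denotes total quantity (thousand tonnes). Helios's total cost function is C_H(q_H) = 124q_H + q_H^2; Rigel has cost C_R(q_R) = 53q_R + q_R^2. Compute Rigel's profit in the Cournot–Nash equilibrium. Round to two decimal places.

Helios's profit: π_H = (401 - 1.5Q)q_H - (124q_H + q_H²). Setting ∂π_H/∂q_H = 0: 277 - 5q_H - (3/2)(q_R) = 0.
Rigel's profit: π_R = (401 - 1.5Q)q_R - (53q_R + q_R²). Setting ∂π_R/∂q_R = 0: 348 - 5q_R - (3/2)(q_H) = 0.
Rearranging gives the reaction functions q_H = (277 - (3/2)q_R)/5 and q_R = (348 - (3/2)q_H)/5.
Substituting one into the other gives q_H = 37.9341 and q_R = 58.2198.
Price P = 401 - (3/2)·(1250/13) = 256.7692.
Rigel's profit: 256.7692·58.2198 - 53·58.2198 - 58.2198² = 8473.8570.

8473.86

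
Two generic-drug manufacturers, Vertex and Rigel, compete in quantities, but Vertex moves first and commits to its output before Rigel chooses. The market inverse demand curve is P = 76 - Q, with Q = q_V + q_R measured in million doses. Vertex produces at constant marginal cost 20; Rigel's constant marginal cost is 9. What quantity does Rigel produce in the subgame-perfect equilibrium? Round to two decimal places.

22.25

The follower Rigel best-responds to any q_V: π_R = (76 - Q)q_R - 9q_R.
Follower FOC: 67 - q_V - 2q_R = 0, so q_R(q_V) = (67 - q_V)/2.
Vertex substitutes q_R(q_V) into its own profit: π_V = q_V(76 - q_V - (67 - q_V)/2) - 20q_V = (85/2 - (1/2)q_V)q_V - 20q_V.
The leader's first-order condition 45/2 - q_V = 0 yields q_V = 45/2.
Then q_R = (67 - 45/2)/2 = 89/4.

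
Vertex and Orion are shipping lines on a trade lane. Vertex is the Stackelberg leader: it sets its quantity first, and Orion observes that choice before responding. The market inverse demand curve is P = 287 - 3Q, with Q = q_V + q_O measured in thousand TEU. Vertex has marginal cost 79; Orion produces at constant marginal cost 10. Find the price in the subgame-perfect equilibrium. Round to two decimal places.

Solve by backward induction. Given q_V, the follower Orion maximises π_O = (287 - 3q_V - 3q_O)q_O - 10q_O.
Follower FOC: 277 - 3q_V - 6q_O = 0, so q_O(q_V) = (277 - 3q_V)/6.
Vertex substitutes q_O(q_V) into its own profit: π_V = q_V(287 - 3q_V - (277 - 3q_V)/2) - 79q_V = (297/2 - (3/2)q_V)q_V - 79q_V.
Maximising: ∂π_V/∂q_V = 139/2 - 3q_V = 0, giving q_V = 139/6.
Then q_O = (277 - 3·(139/6))/6 = 415/12.
Total output Q = 231/4, so price P = 287 - 3·(231/4) = 455/4.

113.75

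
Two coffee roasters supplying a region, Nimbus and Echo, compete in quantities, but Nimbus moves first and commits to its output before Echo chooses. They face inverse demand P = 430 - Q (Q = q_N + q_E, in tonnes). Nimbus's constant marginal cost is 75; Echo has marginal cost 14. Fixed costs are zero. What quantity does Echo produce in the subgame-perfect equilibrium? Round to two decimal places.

Solve by backward induction. Given q_N, the follower Echo maximises π_E = (430 - q_N - q_E)q_E - 14q_E.
∂π_E/∂q_E = 416 - q_N - 2q_E = 0 gives the reaction function q_E = (416 - q_N)/2.
The leader anticipates this reaction. Substituting into P = 430 - Q gives P = 222 - (1/2)q_N, so π_N = (222 - (1/2)q_N)q_N - 75q_N.
Leader FOC: 147 - q_N = 0, so q_N = 147.
Then q_E = (416 - 147)/2 = 269/2.

134.50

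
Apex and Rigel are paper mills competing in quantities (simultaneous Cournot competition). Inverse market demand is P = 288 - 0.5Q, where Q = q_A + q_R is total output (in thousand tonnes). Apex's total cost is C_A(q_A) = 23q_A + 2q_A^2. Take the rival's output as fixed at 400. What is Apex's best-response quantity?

13

With the rival's output fixed at 400, Apex's profit is π_A = (288 - (1/2)·400 - (1/2)q_A)q_A - (23q_A + 2q_A²) = (88 - (1/2)q_A)q_A - (23q_A + 2q_A²).
∂π_A/∂q_A = 65 - 5q_A = 0, so q_A = 13.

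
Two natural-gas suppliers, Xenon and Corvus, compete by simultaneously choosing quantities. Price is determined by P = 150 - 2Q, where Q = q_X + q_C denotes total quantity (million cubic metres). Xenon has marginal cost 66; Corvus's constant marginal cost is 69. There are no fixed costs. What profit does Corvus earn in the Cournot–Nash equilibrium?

338

Xenon's profit: π_X = (150 - 2Q)q_X - (66q_X). Setting ∂π_X/∂q_X = 0: 84 - 4q_X - 2(q_C) = 0.
Corvus's first-order condition: 81 - 4q_C - 2(q_X) = 0.
So q_X = (84 - 2q_C)/4 and q_C = (81 - 2q_X)/4.
Substituting one into the other gives q_X = 29/2 and q_C = 13.
Price P = 150 - 2·(55/2) = 95.
Corvus's profit: (95 - 69)·13 = 338.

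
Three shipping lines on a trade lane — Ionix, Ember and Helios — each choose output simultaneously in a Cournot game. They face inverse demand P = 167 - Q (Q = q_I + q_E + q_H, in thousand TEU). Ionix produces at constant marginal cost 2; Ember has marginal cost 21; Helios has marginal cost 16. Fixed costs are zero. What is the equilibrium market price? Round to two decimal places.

51.50

Ionix's profit: π_I = (167 - Q)q_I - (2q_I). Setting ∂π_I/∂q_I = 0: 165 - 2q_I - (q_E + q_H) = 0.
Ember's first-order condition: 146 - 2q_E - (q_I + q_H) = 0.
Helios's first-order condition: 151 - 2q_H - (q_I + q_E) = 0.
Adding the 3 conditions: 462 − 2Q − 2Q = 0, i.e. Q = 231/2.
Back-substituting: q_I = (165 − 231/2) = 99/2, q_E = (146 − 231/2) = 61/2, q_H = (151 − 231/2) = 71/2.
Total output Q = 231/2, so price P = 167 - 231/2 = 103/2.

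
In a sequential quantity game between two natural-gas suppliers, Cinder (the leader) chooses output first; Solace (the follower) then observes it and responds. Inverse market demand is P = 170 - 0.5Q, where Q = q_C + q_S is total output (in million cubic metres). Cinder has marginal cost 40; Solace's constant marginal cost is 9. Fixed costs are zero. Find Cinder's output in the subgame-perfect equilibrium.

The follower Solace best-responds to any q_C: π_S = (170 - 0.5Q)q_S - 9q_S.
Follower FOC: 161 - (1/2)q_C - q_S = 0, so q_S(q_C) = (161 - (1/2)q_C).
Cinder substitutes q_S(q_C) into its own profit: π_C = q_C(170 - (1/2)q_C - (161 - (1/2)q_C)/2) - 40q_C = (179/2 - (1/4)q_C)q_C - 40q_C.
The leader's first-order condition 99/2 - (1/2)q_C = 0 yields q_C = 99.
Then q_S = (161 - (1/2)·99) = 223/2.

99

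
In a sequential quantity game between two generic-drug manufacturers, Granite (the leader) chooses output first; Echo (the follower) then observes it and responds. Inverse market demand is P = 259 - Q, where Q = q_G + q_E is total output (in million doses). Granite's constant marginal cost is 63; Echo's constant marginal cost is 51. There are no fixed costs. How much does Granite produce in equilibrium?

The follower Echo best-responds to any q_G: π_E = (259 - Q)q_E - 51q_E.
∂π_E/∂q_E = 208 - q_G - 2q_E = 0 gives the reaction function q_E = (208 - q_G)/2.
The leader anticipates this reaction. Substituting into P = 259 - Q gives P = 155 - (1/2)q_G, so π_G = (155 - (1/2)q_G)q_G - 63q_G.
Maximising: ∂π_G/∂q_G = 92 - q_G = 0, giving q_G = 92.
Then q_E = (208 - 92)/2 = 58.

92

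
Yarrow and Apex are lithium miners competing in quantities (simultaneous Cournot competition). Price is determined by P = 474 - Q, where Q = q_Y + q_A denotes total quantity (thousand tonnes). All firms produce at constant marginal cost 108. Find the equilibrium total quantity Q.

244

Each firm earns π_i = (474 - Q)q_i - 108q_i.
First-order condition (treating rivals' output as given): 366 - 2q_i - q_j = 0.
By symmetry each firm produces the same amount; substituting q_j = q_i yields q_i = 366/3 = 122.
Total output Q = 122 + 122 = 244.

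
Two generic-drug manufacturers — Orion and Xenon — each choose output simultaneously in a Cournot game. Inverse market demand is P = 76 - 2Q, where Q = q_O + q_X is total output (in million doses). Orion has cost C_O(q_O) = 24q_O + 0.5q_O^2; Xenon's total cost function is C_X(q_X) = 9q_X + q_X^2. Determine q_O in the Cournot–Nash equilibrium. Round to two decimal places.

Orion's profit: π_O = (76 - 2Q)q_O - (24q_O + (1/2)q_O²). Setting ∂π_O/∂q_O = 0: 52 - 5q_O - 2(q_X) = 0.
Xenon's profit: π_X = (76 - 2Q)q_X - (9q_X + q_X²). Setting ∂π_X/∂q_X = 0: 67 - 6q_X - 2(q_O) = 0.
So q_O = (52 - 2q_X)/5 and q_X = (67 - 2q_O)/6.
Solving the pair: q_O = 89/13, q_X = 231/26.

6.85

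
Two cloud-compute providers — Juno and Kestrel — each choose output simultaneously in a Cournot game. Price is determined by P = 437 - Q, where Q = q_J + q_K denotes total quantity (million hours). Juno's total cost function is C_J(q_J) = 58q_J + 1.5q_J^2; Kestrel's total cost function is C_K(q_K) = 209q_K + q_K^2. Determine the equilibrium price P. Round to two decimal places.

329.16

Juno's profit: π_J = (437 - Q)q_J - (58q_J + (3/2)q_J²). Setting ∂π_J/∂q_J = 0: 379 - 5q_J - (q_K) = 0.
Kestrel's profit: π_K = (437 - Q)q_K - (209q_K + q_K²). Setting ∂π_K/∂q_K = 0: 228 - 4q_K - (q_J) = 0.
So q_J = (379 - q_K)/5 and q_K = (228 - q_J)/4.
Solving the pair: q_J = 1288/19, q_K = 761/19.
Total output Q = 107.8421, so price P = 437 - 107.8421 = 329.1579.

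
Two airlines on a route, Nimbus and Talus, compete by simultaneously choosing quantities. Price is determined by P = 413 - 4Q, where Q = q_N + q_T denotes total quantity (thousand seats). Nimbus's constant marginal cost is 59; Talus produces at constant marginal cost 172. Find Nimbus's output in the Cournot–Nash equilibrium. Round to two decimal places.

38.92

Nimbus's profit: π_N = (413 - 4Q)q_N - (59q_N). Setting ∂π_N/∂q_N = 0: 354 - 8q_N - 4(q_T) = 0.
Talus's profit: π_T = (413 - 4Q)q_T - (172q_T). Setting ∂π_T/∂q_T = 0: 241 - 8q_T - 4(q_N) = 0.
So q_N = (354 - 4q_T)/8 and q_T = (241 - 4q_N)/8.
Substituting one into the other gives q_N = 467/12 and q_T = 32/3.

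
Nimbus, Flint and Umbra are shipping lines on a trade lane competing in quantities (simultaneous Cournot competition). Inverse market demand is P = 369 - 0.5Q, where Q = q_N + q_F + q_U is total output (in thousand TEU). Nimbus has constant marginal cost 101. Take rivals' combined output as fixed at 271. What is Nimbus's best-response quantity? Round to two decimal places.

132.50

With rivals' combined output fixed at 271, Nimbus's profit is π_N = (369 - (1/2)·271 - (1/2)q_N)q_N - (101q_N) = (467/2 - (1/2)q_N)q_N - (101q_N).
∂π_N/∂q_N = 265/2 - q_N = 0, so q_N = 265/2.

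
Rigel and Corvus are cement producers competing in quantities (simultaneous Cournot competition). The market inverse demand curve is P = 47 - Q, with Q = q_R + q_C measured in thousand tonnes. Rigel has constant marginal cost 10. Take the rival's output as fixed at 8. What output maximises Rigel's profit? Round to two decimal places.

14.50

With the rival's output fixed at 8, Rigel's profit is π_R = (47 - 8 - q_R)q_R - (10q_R) = (39 - q_R)q_R - (10q_R).
∂π_R/∂q_R = 29 - 2q_R = 0, so q_R = 29/2.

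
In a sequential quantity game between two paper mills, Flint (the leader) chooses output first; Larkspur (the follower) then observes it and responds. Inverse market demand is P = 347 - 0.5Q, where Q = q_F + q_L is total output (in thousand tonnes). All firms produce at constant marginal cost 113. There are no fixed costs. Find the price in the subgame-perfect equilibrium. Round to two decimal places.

171.50

The follower Larkspur best-responds to any q_F: π_L = (347 - 0.5Q)q_L - 113q_L.
Follower FOC: 234 - (1/2)q_F - q_L = 0, so q_L(q_F) = (234 - (1/2)q_F).
Flint substitutes q_L(q_F) into its own profit: π_F = q_F(347 - (1/2)q_F - (234 - (1/2)q_F)/2) - 113q_F = (230 - (1/4)q_F)q_F - 113q_F.
Maximising: ∂π_F/∂q_F = 117 - (1/2)q_F = 0, giving q_F = 234.
Then q_L = (234 - (1/2)·234) = 117.
Total output Q = 351, so price P = 347 - (1/2)·351 = 343/2.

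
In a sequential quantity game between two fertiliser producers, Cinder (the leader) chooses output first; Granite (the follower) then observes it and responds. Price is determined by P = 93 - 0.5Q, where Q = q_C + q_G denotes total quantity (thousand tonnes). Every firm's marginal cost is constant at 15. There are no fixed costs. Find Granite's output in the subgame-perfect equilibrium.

39

Solve by backward induction. Given q_C, the follower Granite maximises π_G = (93 - (1/2)q_C - (1/2)q_G)q_G - 15q_G.
Follower FOC: 78 - (1/2)q_C - q_G = 0, so q_G(q_C) = (78 - (1/2)q_C).
Cinder substitutes q_G(q_C) into its own profit: π_C = q_C(93 - (1/2)q_C - (78 - (1/2)q_C)/2) - 15q_C = (54 - (1/4)q_C)q_C - 15q_C.
Leader FOC: 39 - (1/2)q_C = 0, so q_C = 78.
Then q_G = (78 - (1/2)·78) = 39.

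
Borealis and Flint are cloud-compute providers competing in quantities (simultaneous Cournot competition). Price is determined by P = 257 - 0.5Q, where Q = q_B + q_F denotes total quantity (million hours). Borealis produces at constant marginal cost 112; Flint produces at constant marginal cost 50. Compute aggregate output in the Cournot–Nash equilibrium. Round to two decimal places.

234.67

Borealis's profit: π_B = (257 - 0.5Q)q_B - (112q_B). Setting ∂π_B/∂q_B = 0: 145 - q_B - (1/2)(q_F) = 0.
Flint's first-order condition: 207 - q_F - (1/2)(q_B) = 0.
Rearranging gives the reaction functions q_B = (145 - (1/2)q_F) and q_F = (207 - (1/2)q_B).
Solving the pair: q_B = 166/3, q_F = 538/3.
Total output Q = 166/3 + 538/3 = 704/3.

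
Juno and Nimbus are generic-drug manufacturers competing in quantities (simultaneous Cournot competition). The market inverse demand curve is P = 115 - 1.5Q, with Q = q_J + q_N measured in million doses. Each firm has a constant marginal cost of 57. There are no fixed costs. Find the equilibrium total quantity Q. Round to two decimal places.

25.78

Each firm earns π_i = (115 - 1.5Q)q_i - 57q_i.
Setting ∂π_i/∂q_i = 0 with rivals' quantities fixed: 58 - 3q_i - (3/2)q_j = 0.
By symmetry each firm produces the same amount; substituting q_j = q_i yields q_i = 58/(9/2) = 116/9.
Total output Q = 116/9 + 116/9 = 232/9.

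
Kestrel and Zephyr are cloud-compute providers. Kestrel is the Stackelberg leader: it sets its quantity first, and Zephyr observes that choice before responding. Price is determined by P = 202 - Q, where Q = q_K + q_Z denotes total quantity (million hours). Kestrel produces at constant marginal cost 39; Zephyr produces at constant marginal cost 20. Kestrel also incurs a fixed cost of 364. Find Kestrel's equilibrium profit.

The follower Zephyr best-responds to any q_K: π_Z = (202 - Q)q_Z - 20q_Z.
∂π_Z/∂q_Z = 182 - q_K - 2q_Z = 0 gives the reaction function q_Z = (182 - q_K)/2.
Kestrel substitutes q_Z(q_K) into its own profit: π_K = q_K(202 - q_K - (182 - q_K)/2) - 39q_K = (111 - (1/2)q_K)q_K - 39q_K.
Leader FOC: 72 - q_K = 0, so q_K = 72.
Then q_Z = (182 - 72)/2 = 55.
Price P = 202 - 127 = 75.
Kestrel's profit: (75 - 39)·72 - 364 = 2228.

2228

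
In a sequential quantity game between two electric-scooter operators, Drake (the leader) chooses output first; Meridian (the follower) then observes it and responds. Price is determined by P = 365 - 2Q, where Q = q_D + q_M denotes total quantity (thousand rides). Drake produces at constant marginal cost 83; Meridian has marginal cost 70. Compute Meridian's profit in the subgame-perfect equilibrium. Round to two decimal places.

The follower Meridian best-responds to any q_D: π_M = (365 - 2Q)q_M - 70q_M.
Follower FOC: 295 - 2q_D - 4q_M = 0, so q_M(q_D) = (295 - 2q_D)/4.
Drake substitutes q_M(q_D) into its own profit: π_D = q_D(365 - 2q_D - (295 - 2q_D)/2) - 83q_D = (435/2 - q_D)q_D - 83q_D.
The leader's first-order condition 269/2 - 2q_D = 0 yields q_D = 269/4.
Then q_M = (295 - 2·(269/4))/4 = 321/8.
Price P = 365 - 2·(859/8) = 601/4.
Meridian's profit: (601/4 - 70)·(321/8) = 3220.0313.

3220.03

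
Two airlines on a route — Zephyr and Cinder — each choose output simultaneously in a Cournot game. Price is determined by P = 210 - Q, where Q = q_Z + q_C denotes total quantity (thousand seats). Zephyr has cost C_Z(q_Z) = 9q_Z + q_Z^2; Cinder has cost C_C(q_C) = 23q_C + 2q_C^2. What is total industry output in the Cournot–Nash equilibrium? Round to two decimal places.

Zephyr's profit: π_Z = (210 - Q)q_Z - (9q_Z + q_Z²). Setting ∂π_Z/∂q_Z = 0: 201 - 4q_Z - (q_C) = 0.
Cinder's first-order condition: 187 - 6q_C - (q_Z) = 0.
Rearranging gives the reaction functions q_Z = (201 - q_C)/4 and q_C = (187 - q_Z)/6.
Solving the pair: q_Z = 1019/23, q_C = 547/23.
Total output Q = 1019/23 + 547/23 = 1566/23.

68.09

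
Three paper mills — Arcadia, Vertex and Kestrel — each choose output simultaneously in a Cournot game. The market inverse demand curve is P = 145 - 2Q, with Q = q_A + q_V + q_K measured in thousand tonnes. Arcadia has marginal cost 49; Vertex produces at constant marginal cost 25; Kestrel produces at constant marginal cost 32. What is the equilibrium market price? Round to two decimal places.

62.75

Arcadia's profit: π_A = (145 - 2Q)q_A - (49q_A). Setting ∂π_A/∂q_A = 0: 96 - 4q_A - 2(q_V + q_K) = 0.
Vertex's first-order condition: 120 - 4q_V - 2(q_A + q_K) = 0.
Kestrel's profit: π_K = (145 - 2Q)q_K - (32q_K). Setting ∂π_K/∂q_K = 0: 113 - 4q_K - 2(q_A + q_V) = 0.
Adding the 3 first-order conditions: 329 − 8Q = 0, so Q = 329/8.
Back-substituting: q_A = (96 − 329/4)/2 = 55/8, q_V = (120 − 329/4)/2 = 151/8, q_K = (113 − 329/4)/2 = 123/8.
Total output Q = 329/8, so price P = 145 - 2·(329/8) = 251/4.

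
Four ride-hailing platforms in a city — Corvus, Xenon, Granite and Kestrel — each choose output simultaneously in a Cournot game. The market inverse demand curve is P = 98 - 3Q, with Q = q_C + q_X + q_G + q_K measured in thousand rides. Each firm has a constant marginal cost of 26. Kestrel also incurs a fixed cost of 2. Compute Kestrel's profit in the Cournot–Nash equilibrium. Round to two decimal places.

A representative firm's profit is π_i = q_i(98 - 3Q) - 26q_i.
Setting ∂π_i/∂q_i = 0 with rivals' quantities fixed: 72 - 6q_i - 3·Σ_{j≠i} q_j = 0.
By symmetry each firm produces the same amount; substituting Σ_{j≠i} q_j = 3q_i yields q_i = 72/15 = 24/5.
Price P = 98 - 3·(96/5) = 202/5.
Kestrel's profit: (202/5 - 26)·(24/5) - 2 = 1678/25.

67.12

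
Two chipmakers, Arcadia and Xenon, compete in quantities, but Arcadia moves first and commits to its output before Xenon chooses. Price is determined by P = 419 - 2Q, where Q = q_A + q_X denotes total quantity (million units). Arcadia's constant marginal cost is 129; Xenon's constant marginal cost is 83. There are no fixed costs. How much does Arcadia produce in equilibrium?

61

Solve by backward induction. Given q_A, the follower Xenon maximises π_X = (419 - 2q_A - 2q_X)q_X - 83q_X.
Follower FOC: 336 - 2q_A - 4q_X = 0, so q_X(q_A) = (336 - 2q_A)/4.
Arcadia substitutes q_X(q_A) into its own profit: π_A = q_A(419 - 2q_A - (336 - 2q_A)/2) - 129q_A = (251 - q_A)q_A - 129q_A.
Leader FOC: 122 - 2q_A = 0, so q_A = 61.
Then q_X = (336 - 2·61)/4 = 107/2.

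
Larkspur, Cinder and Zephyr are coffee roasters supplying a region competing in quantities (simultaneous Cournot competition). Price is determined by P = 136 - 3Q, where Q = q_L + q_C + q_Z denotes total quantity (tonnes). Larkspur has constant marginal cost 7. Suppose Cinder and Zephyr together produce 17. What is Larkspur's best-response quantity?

13

With rivals' combined output fixed at 17, Larkspur's profit is π_L = (136 - 3·17 - 3q_L)q_L - (7q_L) = (85 - 3q_L)q_L - (7q_L).
∂π_L/∂q_L = 78 - 6q_L = 0, so q_L = 13.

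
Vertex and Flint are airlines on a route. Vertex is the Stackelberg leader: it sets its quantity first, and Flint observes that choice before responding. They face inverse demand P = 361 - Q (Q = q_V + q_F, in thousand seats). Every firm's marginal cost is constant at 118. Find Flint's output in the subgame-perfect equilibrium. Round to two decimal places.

Solve by backward induction. Given q_V, the follower Flint maximises π_F = (361 - q_V - q_F)q_F - 118q_F.
Setting the follower's marginal profit to zero, 243 - q_V - 2q_F = 0, i.e. q_F = (243 - q_V)/2.
Vertex substitutes q_F(q_V) into its own profit: π_V = q_V(361 - q_V - (243 - q_V)/2) - 118q_V = (479/2 - (1/2)q_V)q_V - 118q_V.
The leader's first-order condition 243/2 - q_V = 0 yields q_V = 243/2.
Then q_F = (243 - 243/2)/2 = 243/4.

60.75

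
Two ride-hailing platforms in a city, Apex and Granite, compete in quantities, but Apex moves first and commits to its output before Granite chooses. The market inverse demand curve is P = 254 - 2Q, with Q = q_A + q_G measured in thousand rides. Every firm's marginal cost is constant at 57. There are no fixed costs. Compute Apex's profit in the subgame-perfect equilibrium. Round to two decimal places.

2425.56

The follower Granite best-responds to any q_A: π_G = (254 - 2Q)q_G - 57q_G.
Follower FOC: 197 - 2q_A - 4q_G = 0, so q_G(q_A) = (197 - 2q_A)/4.
The leader anticipates this reaction. Substituting into P = 254 - 2Q gives P = 311/2 - q_A, so π_A = (311/2 - q_A)q_A - 57q_A.
Leader FOC: 197/2 - 2q_A = 0, so q_A = 197/4.
Then q_G = (197 - 2·(197/4))/4 = 197/8.
Price P = 254 - 2·(591/8) = 425/4.
Apex's profit: (425/4 - 57)·(197/4) = 2425.5625.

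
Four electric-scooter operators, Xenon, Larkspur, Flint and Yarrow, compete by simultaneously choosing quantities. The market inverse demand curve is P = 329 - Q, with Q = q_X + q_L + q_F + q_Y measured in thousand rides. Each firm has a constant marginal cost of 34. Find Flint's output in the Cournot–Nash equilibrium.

A representative firm's profit is π_i = q_i(329 - Q) - 34q_i.
Setting ∂π_i/∂q_i = 0 with rivals' quantities fixed: 295 - 2q_i - Σ_{j≠i} q_j = 0.
By symmetry each firm produces the same amount; substituting Σ_{j≠i} q_j = 3q_i yields q_i = 295/5 = 59.

59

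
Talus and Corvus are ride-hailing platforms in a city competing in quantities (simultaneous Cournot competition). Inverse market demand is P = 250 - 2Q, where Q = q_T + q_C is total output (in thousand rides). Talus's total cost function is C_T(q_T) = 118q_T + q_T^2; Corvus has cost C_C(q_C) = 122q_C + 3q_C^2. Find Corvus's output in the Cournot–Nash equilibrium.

9

Talus's profit: π_T = (250 - 2Q)q_T - (118q_T + q_T²). Setting ∂π_T/∂q_T = 0: 132 - 6q_T - 2(q_C) = 0.
Corvus's first-order condition: 128 - 10q_C - 2(q_T) = 0.
Rearranging gives the reaction functions q_T = (132 - 2q_C)/6 and q_C = (128 - 2q_T)/10.
Substituting one into the other gives q_T = 19 and q_C = 9.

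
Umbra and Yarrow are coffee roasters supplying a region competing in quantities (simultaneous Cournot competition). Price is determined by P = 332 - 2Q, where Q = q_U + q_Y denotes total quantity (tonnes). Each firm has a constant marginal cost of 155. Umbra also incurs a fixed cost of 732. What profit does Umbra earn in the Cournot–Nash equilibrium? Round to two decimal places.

Each firm earns π_i = (332 - 2Q)q_i - 155q_i.
First-order condition (treating rivals' output as given): 177 - 4q_i - 2q_j = 0.
By symmetry each firm produces the same amount; substituting q_j = q_i yields q_i = 177/6 = 59/2.
Price P = 332 - 2·59 = 214.
Umbra's profit: (214 - 155)·(59/2) - 732 = 1008.5000.

1008.50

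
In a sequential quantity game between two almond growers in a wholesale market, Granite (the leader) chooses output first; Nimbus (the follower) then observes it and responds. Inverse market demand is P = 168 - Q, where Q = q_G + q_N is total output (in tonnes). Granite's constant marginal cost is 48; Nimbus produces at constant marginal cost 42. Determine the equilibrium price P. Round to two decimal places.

76.50

The follower Nimbus best-responds to any q_G: π_N = (168 - Q)q_N - 42q_N.
∂π_N/∂q_N = 126 - q_G - 2q_N = 0 gives the reaction function q_N = (126 - q_G)/2.
Granite substitutes q_N(q_G) into its own profit: π_G = q_G(168 - q_G - (126 - q_G)/2) - 48q_G = (105 - (1/2)q_G)q_G - 48q_G.
Maximising: ∂π_G/∂q_G = 57 - q_G = 0, giving q_G = 57.
Then q_N = (126 - 57)/2 = 69/2.
Total output Q = 183/2, so price P = 168 - 183/2 = 153/2.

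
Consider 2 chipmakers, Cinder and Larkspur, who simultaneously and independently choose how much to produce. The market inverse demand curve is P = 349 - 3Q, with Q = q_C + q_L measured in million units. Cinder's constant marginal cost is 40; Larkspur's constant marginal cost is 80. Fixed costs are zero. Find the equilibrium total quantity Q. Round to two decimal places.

64.22

Cinder's profit: π_C = (349 - 3Q)q_C - (40q_C). Setting ∂π_C/∂q_C = 0: 309 - 6q_C - 3(q_L) = 0.
Larkspur's first-order condition: 269 - 6q_L - 3(q_C) = 0.
Best responses: q_C = (309 - 3q_L)/6, q_L = (269 - 3q_C)/6.
Solving the pair: q_C = 349/9, q_L = 229/9.
Total output Q = 349/9 + 229/9 = 578/9.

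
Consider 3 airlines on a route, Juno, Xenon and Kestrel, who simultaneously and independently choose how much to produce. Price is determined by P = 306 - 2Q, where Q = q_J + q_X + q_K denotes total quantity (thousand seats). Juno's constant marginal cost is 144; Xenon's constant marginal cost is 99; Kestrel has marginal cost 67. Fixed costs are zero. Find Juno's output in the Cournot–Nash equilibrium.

5

Juno's profit: π_J = (306 - 2Q)q_J - (144q_J). Setting ∂π_J/∂q_J = 0: 162 - 4q_J - 2(q_X + q_K) = 0.
Xenon's profit: π_X = (306 - 2Q)q_X - (99q_X). Setting ∂π_X/∂q_X = 0: 207 - 4q_X - 2(q_J + q_K) = 0.
Kestrel's profit: π_K = (306 - 2Q)q_K - (67q_K). Setting ∂π_K/∂q_K = 0: 239 - 4q_K - 2(q_J + q_X) = 0.
Adding the 3 first-order conditions: 608 − 8Q = 0, so Q = 76.
Back-substituting: q_J = (162 − 152)/2 = 5, q_X = (207 − 152)/2 = 55/2, q_K = (239 − 152)/2 = 87/2.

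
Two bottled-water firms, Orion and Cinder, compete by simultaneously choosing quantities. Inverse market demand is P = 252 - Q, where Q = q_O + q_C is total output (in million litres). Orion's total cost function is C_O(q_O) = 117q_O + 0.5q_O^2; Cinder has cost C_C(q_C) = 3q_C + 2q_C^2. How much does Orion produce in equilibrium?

33

Orion's profit: π_O = (252 - Q)q_O - (117q_O + (1/2)q_O²). Setting ∂π_O/∂q_O = 0: 135 - 3q_O - (q_C) = 0.
Cinder's profit: π_C = (252 - Q)q_C - (3q_C + 2q_C²). Setting ∂π_C/∂q_C = 0: 249 - 6q_C - (q_O) = 0.
Best responses: q_O = (135 - q_C)/3, q_C = (249 - q_O)/6.
Solving the pair: q_O = 33, q_C = 36.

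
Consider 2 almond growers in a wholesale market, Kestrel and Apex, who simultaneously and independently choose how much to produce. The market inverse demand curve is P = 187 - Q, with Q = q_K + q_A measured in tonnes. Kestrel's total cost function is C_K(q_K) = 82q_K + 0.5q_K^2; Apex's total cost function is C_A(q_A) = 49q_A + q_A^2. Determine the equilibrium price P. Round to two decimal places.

133.27

Kestrel's profit: π_K = (187 - Q)q_K - (82q_K + (1/2)q_K²). Setting ∂π_K/∂q_K = 0: 105 - 3q_K - (q_A) = 0.
Apex's first-order condition: 138 - 4q_A - (q_K) = 0.
So q_K = (105 - q_A)/3 and q_A = (138 - q_K)/4.
Substituting one into the other gives q_K = 282/11 and q_A = 309/11.
Total output Q = 591/11, so price P = 187 - 591/11 = 1466/11.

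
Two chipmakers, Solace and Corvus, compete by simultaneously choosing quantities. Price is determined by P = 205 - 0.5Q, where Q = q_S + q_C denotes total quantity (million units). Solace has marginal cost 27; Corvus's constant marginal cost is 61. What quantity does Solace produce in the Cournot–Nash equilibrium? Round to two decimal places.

Solace's profit: π_S = (205 - 0.5Q)q_S - (27q_S). Setting ∂π_S/∂q_S = 0: 178 - q_S - (1/2)(q_C) = 0.
Corvus's profit: π_C = (205 - 0.5Q)q_C - (61q_C). Setting ∂π_C/∂q_C = 0: 144 - q_C - (1/2)(q_S) = 0.
Rearranging gives the reaction functions q_S = (178 - (1/2)q_C) and q_C = (144 - (1/2)q_S).
Substituting one into the other gives q_S = 424/3 and q_C = 220/3.

141.33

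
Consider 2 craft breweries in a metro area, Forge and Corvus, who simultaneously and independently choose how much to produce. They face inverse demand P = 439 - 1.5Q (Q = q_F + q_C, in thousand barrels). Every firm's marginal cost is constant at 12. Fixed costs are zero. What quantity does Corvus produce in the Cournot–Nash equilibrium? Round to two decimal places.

Each firm earns π_i = (439 - 1.5Q)q_i - 12q_i.
First-order condition (treating rivals' output as given): 427 - 3q_i - (3/2)q_j = 0.
With identical firms every q_j equals q_i, so q_j = q_i and 427 = (9/2)q_i, giving q_i = 854/9.

94.89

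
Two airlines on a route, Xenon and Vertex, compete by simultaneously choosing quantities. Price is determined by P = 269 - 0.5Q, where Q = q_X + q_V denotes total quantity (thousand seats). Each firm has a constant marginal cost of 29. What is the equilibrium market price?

109

Each firm earns π_i = (269 - 0.5Q)q_i - 29q_i.
Setting ∂π_i/∂q_i = 0 with rivals' quantities fixed: 240 - q_i - (1/2)q_j = 0.
With identical firms every q_j equals q_i, so q_j = q_i and 240 = (3/2)q_i, giving q_i = 160.
Total output Q = 320, so price P = 269 - (1/2)·320 = 109.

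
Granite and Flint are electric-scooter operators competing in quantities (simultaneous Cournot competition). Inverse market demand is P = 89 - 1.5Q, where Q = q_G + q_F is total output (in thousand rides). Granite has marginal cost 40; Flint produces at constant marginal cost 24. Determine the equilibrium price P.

51

Granite's profit: π_G = (89 - 1.5Q)q_G - (40q_G). Setting ∂π_G/∂q_G = 0: 49 - 3q_G - (3/2)(q_F) = 0.
Flint's profit: π_F = (89 - 1.5Q)q_F - (24q_F). Setting ∂π_F/∂q_F = 0: 65 - 3q_F - (3/2)(q_G) = 0.
Best responses: q_G = (49 - (3/2)q_F)/3, q_F = (65 - (3/2)q_G)/3.
Solving the pair: q_G = 22/3, q_F = 18.
Total output Q = 76/3, so price P = 89 - (3/2)·(76/3) = 51.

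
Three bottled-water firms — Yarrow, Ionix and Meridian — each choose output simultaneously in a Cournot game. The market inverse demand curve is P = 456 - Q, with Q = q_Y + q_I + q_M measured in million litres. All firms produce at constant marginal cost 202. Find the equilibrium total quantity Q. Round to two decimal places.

190.50

Each firm earns π_i = (456 - Q)q_i - 202q_i.
Setting ∂π_i/∂q_i = 0 with rivals' quantities fixed: 254 - 2q_i - Σ_{j≠i} q_j = 0.
With identical firms every q_j equals q_i, so Σ_{j≠i} q_j = 2q_i and 254 = 4q_i, giving q_i = 127/2.
Total output Q = 127/2 + 127/2 + 127/2 = 381/2.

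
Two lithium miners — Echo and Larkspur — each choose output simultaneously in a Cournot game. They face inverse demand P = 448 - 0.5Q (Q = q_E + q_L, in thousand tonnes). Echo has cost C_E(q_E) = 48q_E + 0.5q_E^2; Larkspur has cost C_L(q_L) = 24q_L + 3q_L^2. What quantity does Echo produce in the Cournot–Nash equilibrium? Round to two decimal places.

Echo's profit: π_E = (448 - 0.5Q)q_E - (48q_E + (1/2)q_E²). Setting ∂π_E/∂q_E = 0: 400 - 2q_E - (1/2)(q_L) = 0.
Larkspur's profit: π_L = (448 - 0.5Q)q_L - (24q_L + 3q_L²). Setting ∂π_L/∂q_L = 0: 424 - 7q_L - (1/2)(q_E) = 0.
Best responses: q_E = (400 - (1/2)q_L)/2, q_L = (424 - (1/2)q_E)/7.
Substituting one into the other gives q_E = 188.2182 and q_L = 47.1273.

188.22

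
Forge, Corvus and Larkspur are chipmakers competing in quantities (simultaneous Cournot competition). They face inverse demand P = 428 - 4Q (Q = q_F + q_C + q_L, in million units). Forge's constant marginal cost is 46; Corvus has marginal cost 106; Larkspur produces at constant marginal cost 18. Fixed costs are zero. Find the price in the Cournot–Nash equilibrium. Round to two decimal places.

149.50

Forge's profit: π_F = (428 - 4Q)q_F - (46q_F). Setting ∂π_F/∂q_F = 0: 382 - 8q_F - 4(q_C + q_L) = 0.
Corvus's profit: π_C = (428 - 4Q)q_C - (106q_C). Setting ∂π_C/∂q_C = 0: 322 - 8q_C - 4(q_F + q_L) = 0.
Larkspur's profit: π_L = (428 - 4Q)q_L - (18q_L). Setting ∂π_L/∂q_L = 0: 410 - 8q_L - 4(q_F + q_C) = 0.
Adding the 3 first-order conditions: 1114 − 16Q = 0, so Q = 557/8.
Back-substituting: q_F = (382 − 557/2)/4 = 207/8, q_C = (322 − 557/2)/4 = 87/8, q_L = (410 − 557/2)/4 = 263/8.
Total output Q = 557/8, so price P = 428 - 4·(557/8) = 299/2.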